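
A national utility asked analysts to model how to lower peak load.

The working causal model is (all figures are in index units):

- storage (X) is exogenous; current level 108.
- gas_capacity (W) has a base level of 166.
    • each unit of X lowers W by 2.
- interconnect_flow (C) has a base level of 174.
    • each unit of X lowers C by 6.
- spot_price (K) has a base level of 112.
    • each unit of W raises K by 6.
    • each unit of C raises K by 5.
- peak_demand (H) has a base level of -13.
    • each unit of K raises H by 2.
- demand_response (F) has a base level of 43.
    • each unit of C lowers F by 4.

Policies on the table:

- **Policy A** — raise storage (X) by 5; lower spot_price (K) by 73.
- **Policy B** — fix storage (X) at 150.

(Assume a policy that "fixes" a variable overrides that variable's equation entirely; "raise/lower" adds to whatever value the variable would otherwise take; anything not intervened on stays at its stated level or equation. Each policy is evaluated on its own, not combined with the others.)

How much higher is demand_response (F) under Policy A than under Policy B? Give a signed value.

-888

Policy A (X + 5, K − 73):
  X = 108 + 5 = 113
  C = 174 − 6·113 = -504
  F = 43 − 4·(-504) = 2059
Policy B (X := 150):
  X = 150
  C = 174 − 6·150 = -726
  F = 43 − 4·(-726) = 2947
F: 2059 − 2947 = -888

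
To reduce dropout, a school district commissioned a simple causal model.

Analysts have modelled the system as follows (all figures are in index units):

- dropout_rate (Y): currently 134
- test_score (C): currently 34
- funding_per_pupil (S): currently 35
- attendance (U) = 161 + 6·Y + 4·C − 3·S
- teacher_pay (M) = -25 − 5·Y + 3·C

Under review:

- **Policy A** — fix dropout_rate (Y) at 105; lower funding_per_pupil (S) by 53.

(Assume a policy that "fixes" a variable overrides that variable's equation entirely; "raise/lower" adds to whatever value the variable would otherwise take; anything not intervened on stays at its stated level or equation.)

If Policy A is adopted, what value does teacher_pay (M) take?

Policy A (Y := 105, S − 53):
  Y = 105
  C = 34
  M = -25 − 5·105 + 3·34 = -448

-448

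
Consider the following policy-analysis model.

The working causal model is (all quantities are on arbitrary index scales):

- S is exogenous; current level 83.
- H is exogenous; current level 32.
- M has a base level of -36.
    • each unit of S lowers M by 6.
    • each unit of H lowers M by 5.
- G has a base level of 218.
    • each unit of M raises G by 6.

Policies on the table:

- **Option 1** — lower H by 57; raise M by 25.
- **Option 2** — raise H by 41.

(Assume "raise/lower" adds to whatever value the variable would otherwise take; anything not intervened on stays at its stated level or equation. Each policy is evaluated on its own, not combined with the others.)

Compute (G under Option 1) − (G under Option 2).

Option 1 (H − 57, M + 25):
  S = 83
  H = 32 − 57 = -25
  M = -36 − 6·83 − 5·(-25) (+25 from intervention) = -384
  G = 218 + 6·(-384) = -2086
Option 2 (H + 41):
  S = 83
  H = 32 + 41 = 73
  M = -36 − 6·83 − 5·73 = -899
  G = 218 + 6·(-899) = -5176
G: -2086 − (-5176) = 3090

3090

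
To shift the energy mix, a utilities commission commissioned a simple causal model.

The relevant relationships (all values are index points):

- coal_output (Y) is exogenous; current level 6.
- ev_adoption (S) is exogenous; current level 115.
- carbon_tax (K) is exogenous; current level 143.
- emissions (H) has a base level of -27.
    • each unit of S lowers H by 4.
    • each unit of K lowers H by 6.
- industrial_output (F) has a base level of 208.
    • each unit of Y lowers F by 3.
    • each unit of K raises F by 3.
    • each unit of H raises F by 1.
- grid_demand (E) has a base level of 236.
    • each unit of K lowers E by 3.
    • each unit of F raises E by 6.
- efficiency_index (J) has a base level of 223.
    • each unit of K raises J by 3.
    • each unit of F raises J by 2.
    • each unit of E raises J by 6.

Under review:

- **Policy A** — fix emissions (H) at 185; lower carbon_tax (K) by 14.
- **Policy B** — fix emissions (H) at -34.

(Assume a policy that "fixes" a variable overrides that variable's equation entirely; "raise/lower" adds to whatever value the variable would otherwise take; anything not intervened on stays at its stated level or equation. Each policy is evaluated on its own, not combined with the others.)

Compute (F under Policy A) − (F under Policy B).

177

Policy A (H := 185, K − 14):
  Y = 6
  S = 115
  K = 143 − 14 = 129
  H = 185
  F = 208 − 3·6 + 3·129 + 185 = 762
Policy B (H := -34):
  Y = 6
  S = 115
  K = 143
  H = -34
  F = 208 − 3·6 + 3·143 + (-34) = 585
F: 762 − 585 = 177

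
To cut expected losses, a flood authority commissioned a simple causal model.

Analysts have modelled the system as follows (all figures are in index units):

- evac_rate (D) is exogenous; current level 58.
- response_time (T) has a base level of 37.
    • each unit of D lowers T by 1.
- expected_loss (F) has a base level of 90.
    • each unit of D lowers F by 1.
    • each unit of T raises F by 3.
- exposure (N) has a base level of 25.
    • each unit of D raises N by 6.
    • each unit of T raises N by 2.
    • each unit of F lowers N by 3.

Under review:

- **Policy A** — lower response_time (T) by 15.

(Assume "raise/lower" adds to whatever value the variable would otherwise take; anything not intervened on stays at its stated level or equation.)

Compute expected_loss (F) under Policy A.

Policy A (T − 15):
  D = 58
  T = 37 − 58 (−15 from intervention) = -36
  F = 90 − 58 + 3·(-36) = -76

-76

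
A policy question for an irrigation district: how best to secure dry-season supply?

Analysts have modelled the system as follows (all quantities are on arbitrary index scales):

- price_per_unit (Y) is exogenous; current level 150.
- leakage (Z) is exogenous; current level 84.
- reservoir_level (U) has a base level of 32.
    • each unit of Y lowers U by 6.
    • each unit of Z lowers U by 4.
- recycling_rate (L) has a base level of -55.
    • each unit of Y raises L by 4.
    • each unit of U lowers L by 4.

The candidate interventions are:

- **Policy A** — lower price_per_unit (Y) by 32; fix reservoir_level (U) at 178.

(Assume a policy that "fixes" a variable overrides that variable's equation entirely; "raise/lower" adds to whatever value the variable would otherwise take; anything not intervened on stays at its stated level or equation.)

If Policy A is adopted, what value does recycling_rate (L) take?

-295

Policy A (Y − 32, U := 178):
  Y = 150 − 32 = 118
  Z = 84
  U = 178
  L = -55 + 4·118 − 4·178 = -295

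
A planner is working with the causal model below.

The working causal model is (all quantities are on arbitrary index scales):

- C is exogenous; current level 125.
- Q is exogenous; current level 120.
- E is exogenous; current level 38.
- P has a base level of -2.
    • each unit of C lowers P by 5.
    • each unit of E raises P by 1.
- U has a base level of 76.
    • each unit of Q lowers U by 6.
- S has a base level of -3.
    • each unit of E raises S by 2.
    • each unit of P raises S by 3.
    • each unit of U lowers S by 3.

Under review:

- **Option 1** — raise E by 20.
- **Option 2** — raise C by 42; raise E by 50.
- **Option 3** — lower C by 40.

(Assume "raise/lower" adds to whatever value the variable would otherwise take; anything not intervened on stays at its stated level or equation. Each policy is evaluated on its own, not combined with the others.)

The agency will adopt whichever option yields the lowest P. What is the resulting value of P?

Option 1 (E + 20):
  C = 125
  E = 38 + 20 = 58
  P = -2 − 5·125 + 58 = -569
Option 2 (C + 42, E + 50):
  C = 125 + 42 = 167
  E = 38 + 50 = 88
  P = -2 − 5·167 + 88 = -749
Option 3 (C − 40):
  C = 125 − 40 = 85
  E = 38
  P = -2 − 5·85 + 38 = -389
Comparing — Option 1: P=-569, Option 2: P=-749, Option 3: P=-389. Lowest is -749 (Option 2).

-749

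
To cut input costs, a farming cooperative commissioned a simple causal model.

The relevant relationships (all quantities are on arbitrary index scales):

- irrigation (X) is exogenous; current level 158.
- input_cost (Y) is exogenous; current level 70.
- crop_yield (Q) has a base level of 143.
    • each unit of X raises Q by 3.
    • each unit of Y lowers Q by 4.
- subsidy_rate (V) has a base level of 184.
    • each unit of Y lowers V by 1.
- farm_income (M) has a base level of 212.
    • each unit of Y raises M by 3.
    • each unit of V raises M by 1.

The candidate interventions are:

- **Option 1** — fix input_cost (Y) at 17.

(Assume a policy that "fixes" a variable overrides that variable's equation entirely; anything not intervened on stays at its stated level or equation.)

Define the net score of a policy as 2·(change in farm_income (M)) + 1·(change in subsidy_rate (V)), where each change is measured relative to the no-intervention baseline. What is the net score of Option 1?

-159

Baseline:
  Y = 70
  V = 184 − 70 = 114
  M = 212 + 3·70 + 114 = 536
Option 1 (Y := 17):
  Y = 17
  V = 184 − 17 = 167
  M = 212 + 3·17 + 167 = 430
ΔM = 430 − 536 = -106; ΔV = 167 − 114 = 53
Score = 2·(-106) + 1·53 = -159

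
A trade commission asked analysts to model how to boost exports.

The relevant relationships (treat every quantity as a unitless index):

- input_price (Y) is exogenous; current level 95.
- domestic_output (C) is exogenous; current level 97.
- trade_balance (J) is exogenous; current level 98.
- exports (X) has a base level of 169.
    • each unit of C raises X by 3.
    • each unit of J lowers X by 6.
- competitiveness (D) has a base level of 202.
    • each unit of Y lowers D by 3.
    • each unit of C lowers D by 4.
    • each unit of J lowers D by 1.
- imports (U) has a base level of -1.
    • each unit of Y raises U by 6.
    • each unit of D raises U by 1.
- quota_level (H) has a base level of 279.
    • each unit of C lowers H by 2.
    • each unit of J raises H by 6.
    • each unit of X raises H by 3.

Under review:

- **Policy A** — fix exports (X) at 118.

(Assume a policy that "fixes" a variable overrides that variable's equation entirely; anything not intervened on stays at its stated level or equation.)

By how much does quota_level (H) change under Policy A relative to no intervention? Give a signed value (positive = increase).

Baseline:
  C = 97
  J = 98
  X = 169 + 3·97 − 6·98 = -128
  H = 279 − 2·97 + 6·98 + 3·(-128) = 289
Policy A (X := 118):
  C = 97
  J = 98
  X = 118
  H = 279 − 2·97 + 6·98 + 3·118 = 1027
Change in H: 1027 − 289 = 738

738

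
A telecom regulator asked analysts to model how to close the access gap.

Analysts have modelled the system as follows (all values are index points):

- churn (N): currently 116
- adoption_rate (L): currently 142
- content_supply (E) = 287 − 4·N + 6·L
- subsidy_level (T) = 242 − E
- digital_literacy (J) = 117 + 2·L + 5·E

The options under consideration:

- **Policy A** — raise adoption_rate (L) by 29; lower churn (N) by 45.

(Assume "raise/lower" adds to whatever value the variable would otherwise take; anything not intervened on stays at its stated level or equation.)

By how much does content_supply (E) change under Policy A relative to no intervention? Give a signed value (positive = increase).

Baseline:
  N = 116
  L = 142
  E = 287 − 4·116 + 6·142 = 675
Policy A (L + 29, N − 45):
  N = 116 − 45 = 71
  L = 142 + 29 = 171
  E = 287 − 4·71 + 6·171 = 1029
Change in E: 1029 − 675 = 354

354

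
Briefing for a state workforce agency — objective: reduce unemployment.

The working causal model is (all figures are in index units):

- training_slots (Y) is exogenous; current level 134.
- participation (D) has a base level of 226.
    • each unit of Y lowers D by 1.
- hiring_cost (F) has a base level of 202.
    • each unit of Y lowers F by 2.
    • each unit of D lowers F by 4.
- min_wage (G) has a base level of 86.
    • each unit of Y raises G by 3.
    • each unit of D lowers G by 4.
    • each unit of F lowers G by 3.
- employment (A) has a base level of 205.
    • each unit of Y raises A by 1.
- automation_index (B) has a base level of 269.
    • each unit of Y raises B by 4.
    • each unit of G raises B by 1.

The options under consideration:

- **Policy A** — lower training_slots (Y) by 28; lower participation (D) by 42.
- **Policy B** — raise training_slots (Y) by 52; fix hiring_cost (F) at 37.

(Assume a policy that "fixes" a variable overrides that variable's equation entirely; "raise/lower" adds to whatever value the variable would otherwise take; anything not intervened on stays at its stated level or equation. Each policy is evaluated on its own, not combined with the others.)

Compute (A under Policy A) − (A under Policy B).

Policy A (Y − 28, D − 42):
  Y = 134 − 28 = 106
  A = 205 + 106 = 311
Policy B (Y + 52, F := 37):
  Y = 134 + 52 = 186
  A = 205 + 186 = 391
A: 311 − 391 = -80

-80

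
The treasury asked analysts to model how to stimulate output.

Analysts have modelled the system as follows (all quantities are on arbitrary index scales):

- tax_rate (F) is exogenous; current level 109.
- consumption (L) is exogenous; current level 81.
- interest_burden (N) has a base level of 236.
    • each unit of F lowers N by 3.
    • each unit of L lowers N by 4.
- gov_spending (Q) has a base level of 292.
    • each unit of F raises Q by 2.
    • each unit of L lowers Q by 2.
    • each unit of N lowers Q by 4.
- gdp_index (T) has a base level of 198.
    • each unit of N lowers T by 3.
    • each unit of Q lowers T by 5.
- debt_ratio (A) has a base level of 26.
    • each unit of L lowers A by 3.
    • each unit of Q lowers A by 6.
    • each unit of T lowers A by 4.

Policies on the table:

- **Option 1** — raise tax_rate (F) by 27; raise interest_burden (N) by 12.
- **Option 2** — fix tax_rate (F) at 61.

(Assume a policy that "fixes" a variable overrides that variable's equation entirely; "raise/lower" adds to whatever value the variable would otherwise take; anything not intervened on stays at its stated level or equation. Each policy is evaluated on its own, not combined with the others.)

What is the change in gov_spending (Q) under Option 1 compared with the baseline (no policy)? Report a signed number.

330

Baseline:
  F = 109
  L = 81
  N = 236 − 3·109 − 4·81 = -415
  Q = 292 + 2·109 − 2·81 − 4·(-415) = 2008
Option 1 (F + 27, N + 12):
  F = 109 + 27 = 136
  L = 81
  N = 236 − 3·136 − 4·81 (+12 from intervention) = -484
  Q = 292 + 2·136 − 2·81 − 4·(-484) = 2338
Change in Q: 2338 − 2008 = 330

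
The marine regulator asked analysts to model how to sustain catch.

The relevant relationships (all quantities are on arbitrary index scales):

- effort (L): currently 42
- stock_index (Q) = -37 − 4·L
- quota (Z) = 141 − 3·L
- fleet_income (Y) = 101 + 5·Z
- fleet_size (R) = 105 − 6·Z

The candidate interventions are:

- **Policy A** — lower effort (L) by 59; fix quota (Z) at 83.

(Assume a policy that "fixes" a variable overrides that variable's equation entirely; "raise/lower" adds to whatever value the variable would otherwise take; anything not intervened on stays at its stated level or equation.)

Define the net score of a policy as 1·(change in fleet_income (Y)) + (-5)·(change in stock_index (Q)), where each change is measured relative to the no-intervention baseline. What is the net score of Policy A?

Baseline:
  L = 42
  Q = -37 − 4·42 = -205
  Z = 141 − 3·42 = 15
  Y = 101 + 5·15 = 176
Policy A (L − 59, Z := 83):
  L = 42 − 59 = -17
  Q = -37 − 4·(-17) = 31
  Z = 83
  Y = 101 + 5·83 = 516
ΔY = 516 − 176 = 340; ΔQ = 31 − (-205) = 236
Score = 1·340 + (-5)·236 = -840

-840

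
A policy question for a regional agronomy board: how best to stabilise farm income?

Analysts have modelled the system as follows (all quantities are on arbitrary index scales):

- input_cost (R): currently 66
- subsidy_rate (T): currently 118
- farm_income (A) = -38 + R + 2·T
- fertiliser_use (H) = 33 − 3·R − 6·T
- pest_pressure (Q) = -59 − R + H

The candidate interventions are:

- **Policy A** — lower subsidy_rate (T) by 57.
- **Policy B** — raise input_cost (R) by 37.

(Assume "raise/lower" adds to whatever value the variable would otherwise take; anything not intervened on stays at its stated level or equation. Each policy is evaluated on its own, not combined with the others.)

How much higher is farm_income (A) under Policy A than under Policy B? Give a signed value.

Policy A (T − 57):
  R = 66
  T = 118 − 57 = 61
  A = -38 + 66 + 2·61 = 150
Policy B (R + 37):
  R = 66 + 37 = 103
  T = 118
  A = -38 + 103 + 2·118 = 301
A: 150 − 301 = -151

-151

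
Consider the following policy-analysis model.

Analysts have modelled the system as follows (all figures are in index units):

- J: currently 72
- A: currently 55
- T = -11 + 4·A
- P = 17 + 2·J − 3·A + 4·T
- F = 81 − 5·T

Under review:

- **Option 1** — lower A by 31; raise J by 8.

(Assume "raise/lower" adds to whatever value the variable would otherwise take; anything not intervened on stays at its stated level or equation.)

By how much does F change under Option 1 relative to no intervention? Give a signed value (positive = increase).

Baseline:
  A = 55
  T = -11 + 4·55 = 209
  F = 81 − 5·209 = -964
Option 1 (A − 31, J + 8):
  A = 55 − 31 = 24
  T = -11 + 4·24 = 85
  F = 81 − 5·85 = -344
Change in F: -344 − (-964) = 620

620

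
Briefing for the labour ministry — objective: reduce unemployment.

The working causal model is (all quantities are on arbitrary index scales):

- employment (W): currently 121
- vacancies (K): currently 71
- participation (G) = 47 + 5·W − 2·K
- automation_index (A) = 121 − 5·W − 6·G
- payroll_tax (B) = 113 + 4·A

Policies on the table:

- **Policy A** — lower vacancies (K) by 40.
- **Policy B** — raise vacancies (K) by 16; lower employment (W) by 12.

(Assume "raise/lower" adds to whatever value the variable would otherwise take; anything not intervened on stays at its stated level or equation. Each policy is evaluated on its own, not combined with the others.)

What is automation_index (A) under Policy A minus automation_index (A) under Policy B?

Policy A (K − 40):
  W = 121
  K = 71 − 40 = 31
  G = 47 + 5·121 − 2·31 = 590
  A = 121 − 5·121 − 6·590 = -4024
Policy B (K + 16, W − 12):
  W = 121 − 12 = 109
  K = 71 + 16 = 87
  G = 47 + 5·109 − 2·87 = 418
  A = 121 − 5·109 − 6·418 = -2932
A: -4024 − (-2932) = -1092

-1092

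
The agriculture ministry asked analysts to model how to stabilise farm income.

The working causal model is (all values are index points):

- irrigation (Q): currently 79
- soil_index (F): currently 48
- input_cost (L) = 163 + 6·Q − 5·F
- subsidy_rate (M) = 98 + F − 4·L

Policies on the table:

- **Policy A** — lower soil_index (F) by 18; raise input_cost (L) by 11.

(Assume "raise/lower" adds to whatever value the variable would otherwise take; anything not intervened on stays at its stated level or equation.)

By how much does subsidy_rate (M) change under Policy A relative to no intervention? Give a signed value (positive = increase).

-422

Baseline:
  Q = 79
  F = 48
  L = 163 + 6·79 − 5·48 = 397
  M = 98 + 48 − 4·397 = -1442
Policy A (F − 18, L + 11):
  Q = 79
  F = 48 − 18 = 30
  L = 163 + 6·79 − 5·30 (+11 from intervention) = 498
  M = 98 + 30 − 4·498 = -1864
Change in M: -1864 − (-1442) = -422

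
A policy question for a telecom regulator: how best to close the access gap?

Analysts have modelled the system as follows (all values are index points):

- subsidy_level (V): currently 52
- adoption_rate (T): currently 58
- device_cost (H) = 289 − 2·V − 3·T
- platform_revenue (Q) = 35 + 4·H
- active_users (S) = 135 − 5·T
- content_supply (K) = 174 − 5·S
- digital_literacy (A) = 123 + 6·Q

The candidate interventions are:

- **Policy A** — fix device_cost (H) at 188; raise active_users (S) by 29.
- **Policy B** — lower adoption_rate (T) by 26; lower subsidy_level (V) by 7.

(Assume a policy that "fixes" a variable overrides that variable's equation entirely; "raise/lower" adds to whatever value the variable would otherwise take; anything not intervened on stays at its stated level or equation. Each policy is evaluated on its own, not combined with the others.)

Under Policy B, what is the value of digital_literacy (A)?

Policy B (T − 26, V − 7):
  V = 52 − 7 = 45
  T = 58 − 26 = 32
  H = 289 − 2·45 − 3·32 = 103
  Q = 35 + 4·103 = 447
  A = 123 + 6·447 = 2805

2805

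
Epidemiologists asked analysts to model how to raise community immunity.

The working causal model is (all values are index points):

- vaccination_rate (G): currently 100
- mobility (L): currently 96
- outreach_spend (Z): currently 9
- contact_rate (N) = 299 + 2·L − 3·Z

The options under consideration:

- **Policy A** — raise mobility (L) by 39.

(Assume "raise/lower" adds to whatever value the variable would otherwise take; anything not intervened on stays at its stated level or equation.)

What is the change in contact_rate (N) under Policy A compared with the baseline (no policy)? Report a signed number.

78

Baseline:
  L = 96
  Z = 9
  N = 299 + 2·96 − 3·9 = 464
Policy A (L + 39):
  L = 96 + 39 = 135
  Z = 9
  N = 299 + 2·135 − 3·9 = 542
Change in N: 542 − 464 = 78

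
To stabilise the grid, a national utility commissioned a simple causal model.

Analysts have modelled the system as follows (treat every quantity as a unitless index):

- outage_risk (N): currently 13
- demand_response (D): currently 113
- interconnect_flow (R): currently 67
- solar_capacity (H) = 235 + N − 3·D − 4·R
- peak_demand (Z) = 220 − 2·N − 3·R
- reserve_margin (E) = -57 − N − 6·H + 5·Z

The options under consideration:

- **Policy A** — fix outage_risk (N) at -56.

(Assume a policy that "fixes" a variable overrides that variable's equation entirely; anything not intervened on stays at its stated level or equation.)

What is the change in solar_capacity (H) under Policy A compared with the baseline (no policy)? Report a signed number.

-69

Baseline:
  N = 13
  D = 113
  R = 67
  H = 235 + 13 − 3·113 − 4·67 = -359
Policy A (N := -56):
  N = -56
  D = 113
  R = 67
  H = 235 + (-56) − 3·113 − 4·67 = -428
Change in H: -428 − (-359) = -69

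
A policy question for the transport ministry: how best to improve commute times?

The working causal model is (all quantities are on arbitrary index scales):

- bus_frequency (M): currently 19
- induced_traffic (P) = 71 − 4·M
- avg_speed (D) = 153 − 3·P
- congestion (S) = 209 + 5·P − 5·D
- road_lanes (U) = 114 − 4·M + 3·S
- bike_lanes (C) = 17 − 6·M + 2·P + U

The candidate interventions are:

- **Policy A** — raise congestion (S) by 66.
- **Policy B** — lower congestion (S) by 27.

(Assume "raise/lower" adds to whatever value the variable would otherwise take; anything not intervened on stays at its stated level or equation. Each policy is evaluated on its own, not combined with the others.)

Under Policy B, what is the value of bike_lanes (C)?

Policy B (S − 27):
  M = 19
  P = 71 − 4·19 = -5
  D = 153 − 3·(-5) = 168
  S = 209 + 5·(-5) − 5·168 (−27 from intervention) = -683
  U = 114 − 4·19 + 3·(-683) = -2011
  C = 17 − 6·19 + 2·(-5) + (-2011) = -2118

-2118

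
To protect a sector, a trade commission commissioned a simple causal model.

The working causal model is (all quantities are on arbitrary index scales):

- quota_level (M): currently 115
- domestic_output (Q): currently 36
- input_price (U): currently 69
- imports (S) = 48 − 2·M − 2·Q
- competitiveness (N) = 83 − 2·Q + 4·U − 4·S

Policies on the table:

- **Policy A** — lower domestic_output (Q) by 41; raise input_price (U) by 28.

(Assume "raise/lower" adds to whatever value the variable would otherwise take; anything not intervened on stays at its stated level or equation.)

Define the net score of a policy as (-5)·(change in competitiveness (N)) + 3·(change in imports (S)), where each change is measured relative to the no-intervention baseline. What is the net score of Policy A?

Baseline:
  M = 115
  Q = 36
  U = 69
  S = 48 − 2·115 − 2·36 = -254
  N = 83 − 2·36 + 4·69 − 4·(-254) = 1303
Policy A (Q − 41, U + 28):
  M = 115
  Q = 36 − 41 = -5
  U = 69 + 28 = 97
  S = 48 − 2·115 − 2·(-5) = -172
  N = 83 − 2·(-5) + 4·97 − 4·(-172) = 1169
ΔN = 1169 − 1303 = -134; ΔS = -172 − (-254) = 82
Score = (-5)·(-134) + 3·82 = 916

916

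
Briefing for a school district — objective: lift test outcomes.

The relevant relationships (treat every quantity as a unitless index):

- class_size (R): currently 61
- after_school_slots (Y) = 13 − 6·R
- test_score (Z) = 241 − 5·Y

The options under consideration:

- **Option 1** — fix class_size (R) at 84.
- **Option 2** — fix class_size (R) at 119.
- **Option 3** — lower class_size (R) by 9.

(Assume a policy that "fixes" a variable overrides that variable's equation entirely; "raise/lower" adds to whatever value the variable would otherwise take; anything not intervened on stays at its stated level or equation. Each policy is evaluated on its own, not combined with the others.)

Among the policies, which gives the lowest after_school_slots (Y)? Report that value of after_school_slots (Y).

-701

Option 1 (R := 84):
  R = 84
  Y = 13 − 6·84 = -491
Option 2 (R := 119):
  R = 119
  Y = 13 − 6·119 = -701
Option 3 (R − 9):
  R = 61 − 9 = 52
  Y = 13 − 6·52 = -299
Comparing — Option 1: Y=-491, Option 2: Y=-701, Option 3: Y=-299. Lowest is -701 (Option 2).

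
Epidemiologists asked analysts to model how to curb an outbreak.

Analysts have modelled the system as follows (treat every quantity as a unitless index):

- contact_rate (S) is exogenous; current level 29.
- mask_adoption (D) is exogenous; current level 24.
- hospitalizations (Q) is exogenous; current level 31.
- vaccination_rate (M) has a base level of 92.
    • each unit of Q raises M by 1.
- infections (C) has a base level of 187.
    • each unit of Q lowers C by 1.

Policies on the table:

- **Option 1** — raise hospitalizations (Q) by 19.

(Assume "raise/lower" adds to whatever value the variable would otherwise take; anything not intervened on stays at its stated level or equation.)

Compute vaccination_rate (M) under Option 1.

Option 1 (Q + 19):
  Q = 31 + 19 = 50
  M = 92 + 50 = 142

142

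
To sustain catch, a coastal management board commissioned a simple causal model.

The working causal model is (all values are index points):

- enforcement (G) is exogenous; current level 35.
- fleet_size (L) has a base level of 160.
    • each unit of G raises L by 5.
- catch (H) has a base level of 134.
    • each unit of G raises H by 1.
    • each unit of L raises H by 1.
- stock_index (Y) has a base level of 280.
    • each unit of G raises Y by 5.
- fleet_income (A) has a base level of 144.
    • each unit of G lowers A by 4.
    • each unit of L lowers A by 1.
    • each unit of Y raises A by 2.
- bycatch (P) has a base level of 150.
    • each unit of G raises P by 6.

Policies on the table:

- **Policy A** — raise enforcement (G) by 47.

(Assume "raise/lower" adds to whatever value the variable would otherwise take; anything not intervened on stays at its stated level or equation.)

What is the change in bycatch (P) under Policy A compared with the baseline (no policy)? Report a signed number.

282

Baseline:
  G = 35
  P = 150 + 6·35 = 360
Policy A (G + 47):
  G = 35 + 47 = 82
  P = 150 + 6·82 = 642
Change in P: 642 − 360 = 282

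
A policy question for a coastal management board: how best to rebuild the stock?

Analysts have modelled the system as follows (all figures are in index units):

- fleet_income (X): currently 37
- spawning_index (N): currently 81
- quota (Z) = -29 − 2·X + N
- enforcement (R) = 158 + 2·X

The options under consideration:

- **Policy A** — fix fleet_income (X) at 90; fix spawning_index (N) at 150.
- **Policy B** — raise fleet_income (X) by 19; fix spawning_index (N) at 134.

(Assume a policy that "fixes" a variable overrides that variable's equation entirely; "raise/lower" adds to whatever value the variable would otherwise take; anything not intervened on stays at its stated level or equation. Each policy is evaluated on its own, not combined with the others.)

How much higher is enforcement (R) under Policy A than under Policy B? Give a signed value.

Policy A (X := 90, N := 150):
  X = 90
  R = 158 + 2·90 = 338
Policy B (X + 19, N := 134):
  X = 37 + 19 = 56
  R = 158 + 2·56 = 270
R: 338 − 270 = 68

68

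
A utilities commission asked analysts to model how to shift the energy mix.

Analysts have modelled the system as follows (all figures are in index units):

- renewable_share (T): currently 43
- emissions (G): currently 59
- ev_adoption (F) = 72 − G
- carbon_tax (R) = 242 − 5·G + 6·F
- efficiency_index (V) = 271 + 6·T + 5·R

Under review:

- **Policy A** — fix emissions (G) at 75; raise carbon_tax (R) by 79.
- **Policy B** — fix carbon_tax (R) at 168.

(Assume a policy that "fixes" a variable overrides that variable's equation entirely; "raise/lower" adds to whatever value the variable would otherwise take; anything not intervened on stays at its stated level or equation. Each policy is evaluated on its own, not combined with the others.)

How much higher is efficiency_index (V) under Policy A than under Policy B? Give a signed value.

-1200

Policy A (G := 75, R + 79):
  T = 43
  G = 75
  F = 72 − 75 = -3
  R = 242 − 5·75 + 6·(-3) (+79 from intervention) = -72
  V = 271 + 6·43 + 5·(-72) = 169
Policy B (R := 168):
  T = 43
  G = 59
  F = 72 − 59 = 13
  R = 168
  V = 271 + 6·43 + 5·168 = 1369
V: 169 − 1369 = -1200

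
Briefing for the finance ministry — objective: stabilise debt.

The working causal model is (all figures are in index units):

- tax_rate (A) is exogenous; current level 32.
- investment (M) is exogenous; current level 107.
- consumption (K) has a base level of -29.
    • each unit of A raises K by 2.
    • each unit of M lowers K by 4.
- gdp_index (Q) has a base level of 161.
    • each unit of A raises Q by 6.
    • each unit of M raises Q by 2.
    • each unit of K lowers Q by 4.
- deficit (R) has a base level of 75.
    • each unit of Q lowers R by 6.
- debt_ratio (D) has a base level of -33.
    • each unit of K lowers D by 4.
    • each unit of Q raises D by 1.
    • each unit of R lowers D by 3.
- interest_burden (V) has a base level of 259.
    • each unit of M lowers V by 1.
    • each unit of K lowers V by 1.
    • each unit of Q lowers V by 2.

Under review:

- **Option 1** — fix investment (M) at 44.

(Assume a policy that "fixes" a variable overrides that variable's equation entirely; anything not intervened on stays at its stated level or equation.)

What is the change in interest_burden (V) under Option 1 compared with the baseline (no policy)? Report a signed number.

Baseline:
  A = 32
  M = 107
  K = -29 + 2·32 − 4·107 = -393
  Q = 161 + 6·32 + 2·107 − 4·(-393) = 2139
  V = 259 − 107 − (-393) − 2·2139 = -3733
Option 1 (M := 44):
  A = 32
  M = 44
  K = -29 + 2·32 − 4·44 = -141
  Q = 161 + 6·32 + 2·44 − 4·(-141) = 1005
  V = 259 − 44 − (-141) − 2·1005 = -1654
Change in V: -1654 − (-3733) = 2079

2079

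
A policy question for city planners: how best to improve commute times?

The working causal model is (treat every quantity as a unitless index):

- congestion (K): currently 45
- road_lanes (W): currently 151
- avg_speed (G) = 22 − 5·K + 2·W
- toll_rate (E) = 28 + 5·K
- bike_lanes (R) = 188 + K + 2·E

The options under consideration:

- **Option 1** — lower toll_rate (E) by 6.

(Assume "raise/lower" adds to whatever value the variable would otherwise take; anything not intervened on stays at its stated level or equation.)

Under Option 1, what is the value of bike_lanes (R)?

727

Option 1 (E − 6):
  K = 45
  E = 28 + 5·45 (−6 from intervention) = 247
  R = 188 + 45 + 2·247 = 727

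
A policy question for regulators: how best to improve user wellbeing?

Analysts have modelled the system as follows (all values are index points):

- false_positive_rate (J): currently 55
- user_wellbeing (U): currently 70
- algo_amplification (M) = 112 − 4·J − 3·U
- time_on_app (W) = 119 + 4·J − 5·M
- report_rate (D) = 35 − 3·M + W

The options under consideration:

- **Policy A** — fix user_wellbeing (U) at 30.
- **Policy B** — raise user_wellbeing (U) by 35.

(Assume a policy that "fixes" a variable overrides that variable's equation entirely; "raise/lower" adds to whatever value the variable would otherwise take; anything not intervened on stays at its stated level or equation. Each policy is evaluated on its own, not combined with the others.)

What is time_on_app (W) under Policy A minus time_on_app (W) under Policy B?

Policy A (U := 30):
  J = 55
  U = 30
  M = 112 − 4·55 − 3·30 = -198
  W = 119 + 4·55 − 5·(-198) = 1329
Policy B (U + 35):
  J = 55
  U = 70 + 35 = 105
  M = 112 − 4·55 − 3·105 = -423
  W = 119 + 4·55 − 5·(-423) = 2454
W: 1329 − 2454 = -1125

-1125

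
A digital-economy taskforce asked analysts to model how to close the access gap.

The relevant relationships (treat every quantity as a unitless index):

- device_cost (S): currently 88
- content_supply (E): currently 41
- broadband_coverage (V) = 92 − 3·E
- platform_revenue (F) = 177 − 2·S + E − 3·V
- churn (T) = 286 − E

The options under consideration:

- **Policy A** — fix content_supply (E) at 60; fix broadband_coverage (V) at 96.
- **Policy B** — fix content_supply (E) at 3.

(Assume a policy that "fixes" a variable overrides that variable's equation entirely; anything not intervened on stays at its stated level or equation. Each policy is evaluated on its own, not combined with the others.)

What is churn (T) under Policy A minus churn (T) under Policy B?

-57

Policy A (E := 60, V := 96):
  E = 60
  T = 286 − 60 = 226
Policy B (E := 3):
  E = 3
  T = 286 − 3 = 283
T: 226 − 283 = -57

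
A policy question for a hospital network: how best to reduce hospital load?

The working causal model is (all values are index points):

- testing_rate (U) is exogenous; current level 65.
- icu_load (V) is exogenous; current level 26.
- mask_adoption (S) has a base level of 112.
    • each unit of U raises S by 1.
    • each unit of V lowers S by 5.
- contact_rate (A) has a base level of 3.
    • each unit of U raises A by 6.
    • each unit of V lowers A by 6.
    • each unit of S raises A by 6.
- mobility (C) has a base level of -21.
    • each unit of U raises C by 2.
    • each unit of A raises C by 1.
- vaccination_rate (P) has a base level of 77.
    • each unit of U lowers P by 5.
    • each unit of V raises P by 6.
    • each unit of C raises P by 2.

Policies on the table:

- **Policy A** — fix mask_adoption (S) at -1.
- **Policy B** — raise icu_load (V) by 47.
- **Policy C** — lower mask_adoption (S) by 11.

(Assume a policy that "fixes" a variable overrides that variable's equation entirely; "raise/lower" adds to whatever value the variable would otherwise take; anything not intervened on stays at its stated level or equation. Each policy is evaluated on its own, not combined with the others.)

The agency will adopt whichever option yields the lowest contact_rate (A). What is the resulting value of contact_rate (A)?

Policy A (S := -1):
  U = 65
  V = 26
  S = -1
  A = 3 + 6·65 − 6·26 + 6·(-1) = 231
Policy B (V + 47):
  U = 65
  V = 26 + 47 = 73
  S = 112 + 65 − 5·73 = -188
  A = 3 + 6·65 − 6·73 + 6·(-188) = -1173
Policy C (S − 11):
  U = 65
  V = 26
  S = 112 + 65 − 5·26 (−11 from intervention) = 36
  A = 3 + 6·65 − 6·26 + 6·36 = 453
Comparing — Policy A: A=231, Policy B: A=-1173, Policy C: A=453. Lowest is -1173 (Policy B).

-1173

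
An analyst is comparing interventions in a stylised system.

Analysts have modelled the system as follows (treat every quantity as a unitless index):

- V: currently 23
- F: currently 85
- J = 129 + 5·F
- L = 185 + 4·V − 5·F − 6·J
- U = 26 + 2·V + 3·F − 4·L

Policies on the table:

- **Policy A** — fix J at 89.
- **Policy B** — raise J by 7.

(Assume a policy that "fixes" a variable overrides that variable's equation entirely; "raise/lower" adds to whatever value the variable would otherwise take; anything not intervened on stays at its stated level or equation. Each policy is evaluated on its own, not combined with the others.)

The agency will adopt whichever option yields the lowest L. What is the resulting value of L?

Policy A (J := 89):
  V = 23
  F = 85
  J = 89
  L = 185 + 4·23 − 5·85 − 6·89 = -682
Policy B (J + 7):
  V = 23
  F = 85
  J = 129 + 5·85 (+7 from intervention) = 561
  L = 185 + 4·23 − 5·85 − 6·561 = -3514
Comparing — Policy A: L=-682, Policy B: L=-3514. Lowest is -3514 (Policy B).

-3514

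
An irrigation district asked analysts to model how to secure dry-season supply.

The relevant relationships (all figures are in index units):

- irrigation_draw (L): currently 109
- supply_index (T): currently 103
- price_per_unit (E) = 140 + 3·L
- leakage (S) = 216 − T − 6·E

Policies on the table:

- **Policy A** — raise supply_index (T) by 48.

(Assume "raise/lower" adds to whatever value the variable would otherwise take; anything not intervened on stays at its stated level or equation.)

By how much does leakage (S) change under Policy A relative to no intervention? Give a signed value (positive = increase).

-48

Baseline:
  L = 109
  T = 103
  E = 140 + 3·109 = 467
  S = 216 − 103 − 6·467 = -2689
Policy A (T + 48):
  L = 109
  T = 103 + 48 = 151
  E = 140 + 3·109 = 467
  S = 216 − 151 − 6·467 = -2737
Change in S: -2737 − (-2689) = -48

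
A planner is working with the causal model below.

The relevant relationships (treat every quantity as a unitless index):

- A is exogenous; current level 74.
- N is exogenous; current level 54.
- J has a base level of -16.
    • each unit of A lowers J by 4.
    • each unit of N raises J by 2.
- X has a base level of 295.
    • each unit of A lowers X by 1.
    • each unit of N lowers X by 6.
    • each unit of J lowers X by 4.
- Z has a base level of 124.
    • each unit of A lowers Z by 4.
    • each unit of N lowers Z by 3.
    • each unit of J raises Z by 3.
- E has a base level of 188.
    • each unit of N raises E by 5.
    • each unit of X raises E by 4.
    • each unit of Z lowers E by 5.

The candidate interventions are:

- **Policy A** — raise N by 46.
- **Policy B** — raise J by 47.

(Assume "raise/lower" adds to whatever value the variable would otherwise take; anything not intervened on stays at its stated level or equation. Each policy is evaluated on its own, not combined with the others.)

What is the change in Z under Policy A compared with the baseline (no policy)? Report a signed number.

138

Baseline:
  A = 74
  N = 54
  J = -16 − 4·74 + 2·54 = -204
  Z = 124 − 4·74 − 3·54 + 3·(-204) = -946
Policy A (N + 46):
  A = 74
  N = 54 + 46 = 100
  J = -16 − 4·74 + 2·100 = -112
  Z = 124 − 4·74 − 3·100 + 3·(-112) = -808
Change in Z: -808 − (-946) = 138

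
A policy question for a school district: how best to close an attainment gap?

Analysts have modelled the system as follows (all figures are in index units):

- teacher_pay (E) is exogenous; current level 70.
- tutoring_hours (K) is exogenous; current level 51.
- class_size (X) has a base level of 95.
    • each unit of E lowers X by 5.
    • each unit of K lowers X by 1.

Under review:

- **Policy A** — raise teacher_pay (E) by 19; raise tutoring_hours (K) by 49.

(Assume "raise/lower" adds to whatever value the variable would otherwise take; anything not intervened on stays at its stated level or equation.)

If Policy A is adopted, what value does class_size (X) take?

Policy A (E + 19, K + 49):
  E = 70 + 19 = 89
  K = 51 + 49 = 100
  X = 95 − 5·89 − 100 = -450

-450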